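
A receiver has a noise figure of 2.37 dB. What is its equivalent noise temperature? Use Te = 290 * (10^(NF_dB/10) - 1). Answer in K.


NF_lin = 10^(2.37/10) = 1.725838
Te = 290 * (1.725838 - 1) = 210.5 K

210.5 K


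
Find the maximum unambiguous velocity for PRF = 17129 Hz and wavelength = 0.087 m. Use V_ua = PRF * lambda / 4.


V_ua = 17129 * 0.087 / 4 = 372.6 m/s

372.6 m/s


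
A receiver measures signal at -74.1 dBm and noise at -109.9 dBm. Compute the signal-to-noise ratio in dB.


SNR = -74.1 - (-109.9) = 35.8 dB

35.8 dB


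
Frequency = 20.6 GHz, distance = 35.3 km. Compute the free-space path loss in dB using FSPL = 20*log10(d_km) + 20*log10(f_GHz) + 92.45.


20*log10(35.3) = 30.96
20*log10(20.6) = 26.28
FSPL = 149.7 dB

149.7 dB


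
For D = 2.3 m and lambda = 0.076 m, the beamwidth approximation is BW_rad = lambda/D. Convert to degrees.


BW_rad = 0.076 / 2.3 = 0.033043
BW_deg = 1.89 degrees

1.89 degrees


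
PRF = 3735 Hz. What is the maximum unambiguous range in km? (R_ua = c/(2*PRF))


R_ua = 3e8 / (2 * 3735) = 40160.6 m = 40.2 km

40.2 km


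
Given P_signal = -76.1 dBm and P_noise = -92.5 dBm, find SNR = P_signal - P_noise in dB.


SNR = -76.1 - (-92.5) = 16.4 dB

16.4 dB


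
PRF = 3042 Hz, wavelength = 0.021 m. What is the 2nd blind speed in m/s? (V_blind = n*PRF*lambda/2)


V_blind = 2 * 3042 * 0.021 / 2 = 63.9 m/s

63.9 m/s


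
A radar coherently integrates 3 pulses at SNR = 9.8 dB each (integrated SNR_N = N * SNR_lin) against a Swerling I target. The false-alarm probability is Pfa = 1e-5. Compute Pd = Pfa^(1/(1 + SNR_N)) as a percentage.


SNR_lin = 10^(9.8/10) = 9.54993
SNR_N = 3 * 9.54993 = 28.64979
1/(1 + SNR_N) = 1/29.64979 = 0.0337271
Pd = (1e-5)^0.0337271 = 0.67821
Pd = 67.8%

67.8%


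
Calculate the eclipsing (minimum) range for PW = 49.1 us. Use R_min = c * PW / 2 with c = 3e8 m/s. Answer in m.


R_min = 3e8 * 49.1e-6 / 2 = 7365.0 m

7365.0 m


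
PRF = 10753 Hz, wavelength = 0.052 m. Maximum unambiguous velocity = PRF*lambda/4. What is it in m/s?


V_ua = 10753 * 0.052 / 4 = 139.8 m/s

139.8 m/s


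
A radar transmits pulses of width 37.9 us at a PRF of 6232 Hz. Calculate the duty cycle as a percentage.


DC = 37.9e-6 * 6232 * 100 = 23.62%

23.62%


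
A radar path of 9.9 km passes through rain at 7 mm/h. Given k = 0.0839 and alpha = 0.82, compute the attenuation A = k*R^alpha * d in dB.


gamma = 0.0839 * 7^0.82 = 0.413754 dB/km
A = 0.413754 * 9.9 = 4.1 dB

4.1 dB


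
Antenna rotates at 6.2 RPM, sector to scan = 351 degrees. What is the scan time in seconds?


t = 351 / (6.2 * 360) * 60 = 9.44 s

9.44 s


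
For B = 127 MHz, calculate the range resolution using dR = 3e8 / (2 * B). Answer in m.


dR = 3e8 / (2 * 127000000.0) = 1.18 m

1.18 m


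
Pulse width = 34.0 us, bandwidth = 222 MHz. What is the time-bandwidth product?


TBP = 34.0 * 222 = 7548.0

7548.0


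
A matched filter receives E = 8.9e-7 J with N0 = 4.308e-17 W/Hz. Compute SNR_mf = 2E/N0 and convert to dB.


SNR_lin = 2 * 8.9e-7 / 4.308e-17 = 4.132e10
SNR_dB = 10*log10(4.132e10) = 106.2 dB

106.2 dB


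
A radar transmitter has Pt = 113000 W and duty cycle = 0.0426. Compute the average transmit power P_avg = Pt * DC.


P_avg = 113000 * 0.0426 = 4813.8 W

4813.8 W


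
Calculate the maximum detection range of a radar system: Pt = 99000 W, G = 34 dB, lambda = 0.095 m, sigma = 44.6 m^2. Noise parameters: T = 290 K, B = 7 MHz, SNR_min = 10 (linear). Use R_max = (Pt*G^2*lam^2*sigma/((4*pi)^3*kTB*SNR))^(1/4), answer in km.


G_lin = 10^(34/10) = 2511.886432
R^4 = 99000 * 2511.886432^2 * 0.095^2 * 44.6 / ((4*pi)^3 * 1.38e-23 * 290 * 7000000.0 * 10)
R^4 = 4.52285e20 m^4
R_max = (4.52285e20)^(1/4) = 145832.1 m = 145.8 km

145.8 km


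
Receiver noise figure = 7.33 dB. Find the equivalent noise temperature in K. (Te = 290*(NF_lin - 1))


NF_lin = 10^(7.33/10) = 5.407543
Te = 290 * (5.407543 - 1) = 1278.2 K

1278.2 K


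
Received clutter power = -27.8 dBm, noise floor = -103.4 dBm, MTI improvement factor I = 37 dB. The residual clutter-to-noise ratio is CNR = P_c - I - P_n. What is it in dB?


CNR = -27.8 - 37 - (-103.4) = 38.6 dB

38.6 dB


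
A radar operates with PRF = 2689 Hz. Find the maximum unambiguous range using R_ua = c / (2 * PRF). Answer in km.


R_ua = 3e8 / (2 * 2689) = 55782.8 m = 55.8 km

55.8 km


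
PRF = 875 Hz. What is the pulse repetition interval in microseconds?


PRI = 1/875 = 0.0011428571 s = 1142.9 us

1142.9 us


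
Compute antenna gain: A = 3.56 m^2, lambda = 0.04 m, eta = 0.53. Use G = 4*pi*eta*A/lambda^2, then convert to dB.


G_linear = 4*pi*0.53*3.56/0.04^2 = 14818.89
G_dB = 10*log10(14818.89) = 41.7 dB

41.7 dB


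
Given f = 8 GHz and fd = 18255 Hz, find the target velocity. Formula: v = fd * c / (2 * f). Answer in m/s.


v = 18255 * 3e8 / (2 * 8000000000.0) = 342.3 m/s

342.3 m/s


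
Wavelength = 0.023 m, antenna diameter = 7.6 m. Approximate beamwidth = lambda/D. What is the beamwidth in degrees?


BW_rad = 0.023 / 7.6 = 0.003026
BW_deg = 0.17 degrees

0.17 degrees


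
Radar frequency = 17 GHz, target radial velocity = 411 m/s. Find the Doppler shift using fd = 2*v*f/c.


fd = 2 * 411 * 17000000000.0 / 3e8 = 46580.0 Hz

46580.0 Hz


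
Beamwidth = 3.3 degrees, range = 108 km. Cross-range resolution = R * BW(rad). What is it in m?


BW_rad = 0.057595865
CR = 108000 * 0.057595865 = 6220.4 m

6220.4 m


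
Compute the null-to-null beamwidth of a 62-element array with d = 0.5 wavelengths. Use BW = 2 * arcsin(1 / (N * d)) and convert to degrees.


1/(N*d) = 1/(62*0.5) = 0.032258
BW = 2*arcsin(0.032258) = 3.7 degrees

3.7 degrees


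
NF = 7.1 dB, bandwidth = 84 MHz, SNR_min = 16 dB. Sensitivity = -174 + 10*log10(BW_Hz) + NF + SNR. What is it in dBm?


10*log10(84000000.0) = 79.24
S = -174 + 79.24 + 7.1 + 16 = -71.7 dBm

-71.7 dBm


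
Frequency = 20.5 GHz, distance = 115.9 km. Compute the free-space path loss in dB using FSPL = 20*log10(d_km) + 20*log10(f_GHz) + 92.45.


20*log10(115.9) = 41.28
20*log10(20.5) = 26.24
FSPL = 160.0 dB

160.0 dB


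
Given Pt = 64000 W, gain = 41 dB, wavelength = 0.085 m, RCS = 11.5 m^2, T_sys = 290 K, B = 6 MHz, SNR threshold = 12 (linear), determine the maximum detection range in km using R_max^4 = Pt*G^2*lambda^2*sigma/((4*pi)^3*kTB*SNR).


G_lin = 10^(41/10) = 12589.254118
R^4 = 64000 * 12589.254118^2 * 0.085^2 * 11.5 / ((4*pi)^3 * 1.38e-23 * 290 * 6000000.0 * 12)
R^4 = 1.47393e21 m^4
R_max = (1.47393e21)^(1/4) = 195938.2 m = 195.9 km

195.9 km


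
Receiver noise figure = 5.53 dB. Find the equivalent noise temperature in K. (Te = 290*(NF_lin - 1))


NF_lin = 10^(5.53/10) = 3.572728
Te = 290 * (3.572728 - 1) = 746.1 K

746.1 K


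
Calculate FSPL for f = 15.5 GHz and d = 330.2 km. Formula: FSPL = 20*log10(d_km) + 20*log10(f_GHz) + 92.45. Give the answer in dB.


20*log10(330.2) = 50.38
20*log10(15.5) = 23.81
FSPL = 166.6 dB

166.6 dB


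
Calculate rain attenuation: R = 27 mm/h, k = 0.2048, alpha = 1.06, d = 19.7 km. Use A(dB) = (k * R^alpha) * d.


gamma = 0.2048 * 27^1.06 = 6.738691 dB/km
A = 6.738691 * 19.7 = 132.75 dB

132.75 dB


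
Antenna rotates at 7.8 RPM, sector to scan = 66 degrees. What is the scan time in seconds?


t = 66 / (7.8 * 360) * 60 = 1.41 s

1.41 s


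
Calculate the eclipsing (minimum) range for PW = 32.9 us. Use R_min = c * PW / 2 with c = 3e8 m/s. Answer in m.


R_min = 3e8 * 32.9e-6 / 2 = 4935.0 m

4935.0 m


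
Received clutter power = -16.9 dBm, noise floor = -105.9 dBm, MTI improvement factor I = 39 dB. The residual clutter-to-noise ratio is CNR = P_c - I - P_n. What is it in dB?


CNR = -16.9 - 39 - (-105.9) = 50.0 dB

50.0 dB


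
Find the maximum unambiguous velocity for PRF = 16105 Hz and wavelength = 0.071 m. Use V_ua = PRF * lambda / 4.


V_ua = 16105 * 0.071 / 4 = 285.9 m/s

285.9 m/s


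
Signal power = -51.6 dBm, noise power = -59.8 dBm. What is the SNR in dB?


SNR = -51.6 - (-59.8) = 8.2 dB

8.2 dB


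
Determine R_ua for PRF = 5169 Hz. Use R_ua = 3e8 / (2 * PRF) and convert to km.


R_ua = 3e8 / (2 * 5169) = 29019.2 m = 29.0 km

29.0 km


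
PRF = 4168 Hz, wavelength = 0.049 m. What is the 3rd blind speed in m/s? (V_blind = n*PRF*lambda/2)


V_blind = 3 * 4168 * 0.049 / 2 = 306.3 m/s

306.3 m/s


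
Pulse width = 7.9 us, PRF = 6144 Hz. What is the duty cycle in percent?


DC = 7.9e-6 * 6144 * 100 = 4.85%

4.85%


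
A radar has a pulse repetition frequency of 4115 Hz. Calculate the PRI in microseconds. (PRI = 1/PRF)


PRI = 1/4115 = 0.0002430134 s = 243.0 us

243.0 us


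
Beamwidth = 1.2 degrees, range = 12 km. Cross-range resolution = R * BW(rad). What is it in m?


BW_rad = 0.020943951
CR = 12000 * 0.020943951 = 251.3 m

251.3 m


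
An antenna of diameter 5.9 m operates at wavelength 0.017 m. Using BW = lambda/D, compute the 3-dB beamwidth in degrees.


BW_rad = 0.017 / 5.9 = 0.002881
BW_deg = 0.17 degrees

0.17 degrees


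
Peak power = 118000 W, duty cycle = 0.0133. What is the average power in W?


P_avg = 118000 * 0.0133 = 1569.4 W

1569.4 W


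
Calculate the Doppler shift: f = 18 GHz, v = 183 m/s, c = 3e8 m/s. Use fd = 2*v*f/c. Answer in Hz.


fd = 2 * 183 * 18000000000.0 / 3e8 = 21960.0 Hz

21960.0 Hz


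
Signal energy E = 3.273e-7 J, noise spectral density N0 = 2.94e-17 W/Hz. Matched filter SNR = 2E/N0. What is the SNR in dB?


SNR_lin = 2 * 3.273e-7 / 2.94e-17 = 2.227e10
SNR_dB = 10*log10(2.227e10) = 103.5 dB

103.5 dB


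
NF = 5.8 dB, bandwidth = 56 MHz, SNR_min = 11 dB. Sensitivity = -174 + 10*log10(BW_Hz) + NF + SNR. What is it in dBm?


10*log10(56000000.0) = 77.48
S = -174 + 77.48 + 5.8 + 11 = -79.7 dBm

-79.7 dBm


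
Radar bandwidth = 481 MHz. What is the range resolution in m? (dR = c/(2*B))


dR = 3e8 / (2 * 481000000.0) = 0.31 m

0.31 m


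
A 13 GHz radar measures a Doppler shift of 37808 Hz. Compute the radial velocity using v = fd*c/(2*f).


v = 37808 * 3e8 / (2 * 13000000000.0) = 436.2 m/s

436.2 m/s


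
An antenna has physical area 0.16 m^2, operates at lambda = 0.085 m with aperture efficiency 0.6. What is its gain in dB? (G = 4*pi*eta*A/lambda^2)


G_linear = 4*pi*0.6*0.16/0.085^2 = 166.97
G_dB = 10*log10(166.97) = 22.2 dB

22.2 dB


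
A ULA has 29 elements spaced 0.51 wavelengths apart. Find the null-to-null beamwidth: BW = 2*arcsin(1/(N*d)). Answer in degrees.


1/(N*d) = 1/(29*0.51) = 0.067613
BW = 2*arcsin(0.067613) = 7.8 degrees

7.8 degrees


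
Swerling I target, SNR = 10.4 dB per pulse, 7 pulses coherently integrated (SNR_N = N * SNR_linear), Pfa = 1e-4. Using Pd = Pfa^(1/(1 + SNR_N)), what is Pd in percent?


SNR_lin = 10^(10.4/10) = 10.96478
SNR_N = 7 * 10.96478 = 76.75346
1/(1 + SNR_N) = 1/77.75346 = 0.0128612
Pd = (1e-4)^0.0128612 = 0.88829
Pd = 88.8%

88.8%


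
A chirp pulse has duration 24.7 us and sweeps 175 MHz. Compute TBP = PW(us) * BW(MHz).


TBP = 24.7 * 175 = 4322.5

4322.5


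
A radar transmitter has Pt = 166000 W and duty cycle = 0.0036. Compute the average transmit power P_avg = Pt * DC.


P_avg = 166000 * 0.0036 = 597.6 W

597.6 W


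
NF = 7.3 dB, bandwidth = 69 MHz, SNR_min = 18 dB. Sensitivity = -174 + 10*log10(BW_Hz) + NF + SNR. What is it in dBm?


10*log10(69000000.0) = 78.39
S = -174 + 78.39 + 7.3 + 18 = -70.3 dBm

-70.3 dBm


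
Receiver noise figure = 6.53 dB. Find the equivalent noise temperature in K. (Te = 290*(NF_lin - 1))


NF_lin = 10^(6.53/10) = 4.497799
Te = 290 * (4.497799 - 1) = 1014.4 K

1014.4 K


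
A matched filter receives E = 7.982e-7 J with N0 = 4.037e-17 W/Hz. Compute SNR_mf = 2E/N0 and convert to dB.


SNR_lin = 2 * 7.982e-7 / 4.037e-17 = 3.954e10
SNR_dB = 10*log10(3.954e10) = 106.0 dB

106.0 dB


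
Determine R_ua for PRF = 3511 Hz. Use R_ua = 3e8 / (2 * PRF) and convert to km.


R_ua = 3e8 / (2 * 3511) = 42722.9 m = 42.7 km

42.7 km


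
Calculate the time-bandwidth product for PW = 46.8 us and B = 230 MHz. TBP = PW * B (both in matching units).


TBP = 46.8 * 230 = 10764.0

10764.0


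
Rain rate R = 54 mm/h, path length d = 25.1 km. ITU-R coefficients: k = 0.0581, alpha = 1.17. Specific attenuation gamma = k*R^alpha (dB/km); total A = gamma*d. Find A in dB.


gamma = 0.0581 * 54^1.17 = 6.181257 dB/km
A = 6.181257 * 25.1 = 155.15 dB

155.15 dB


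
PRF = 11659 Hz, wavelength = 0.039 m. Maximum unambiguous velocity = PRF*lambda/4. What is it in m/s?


V_ua = 11659 * 0.039 / 4 = 113.7 m/s

113.7 m/s


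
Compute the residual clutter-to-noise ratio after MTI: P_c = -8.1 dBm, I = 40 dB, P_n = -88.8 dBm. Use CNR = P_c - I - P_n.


CNR = -8.1 - 40 - (-88.8) = 40.7 dB

40.7 dB


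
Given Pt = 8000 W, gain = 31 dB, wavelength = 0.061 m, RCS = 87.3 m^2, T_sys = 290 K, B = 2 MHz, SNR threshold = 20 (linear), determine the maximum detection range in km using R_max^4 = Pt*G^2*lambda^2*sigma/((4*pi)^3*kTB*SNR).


G_lin = 10^(31/10) = 1258.925412
R^4 = 8000 * 1258.925412^2 * 0.061^2 * 87.3 / ((4*pi)^3 * 1.38e-23 * 290 * 2000000.0 * 20)
R^4 = 1.29657e19 m^4
R_max = (1.29657e19)^(1/4) = 60006.6 m = 60.0 km

60.0 km


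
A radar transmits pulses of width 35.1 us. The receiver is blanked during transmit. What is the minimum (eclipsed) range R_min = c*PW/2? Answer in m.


R_min = 3e8 * 35.1e-6 / 2 = 5265.0 m

5265.0 m


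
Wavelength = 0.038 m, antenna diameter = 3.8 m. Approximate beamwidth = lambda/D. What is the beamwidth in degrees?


BW_rad = 0.038 / 3.8 = 0.01
BW_deg = 0.57 degrees

0.57 degrees


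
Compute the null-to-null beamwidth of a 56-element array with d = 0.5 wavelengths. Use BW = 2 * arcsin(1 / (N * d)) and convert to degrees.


1/(N*d) = 1/(56*0.5) = 0.035714
BW = 2*arcsin(0.035714) = 4.1 degrees

4.1 degrees


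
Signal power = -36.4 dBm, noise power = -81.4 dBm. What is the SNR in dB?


SNR = -36.4 - (-81.4) = 45.0 dB

45.0 dB


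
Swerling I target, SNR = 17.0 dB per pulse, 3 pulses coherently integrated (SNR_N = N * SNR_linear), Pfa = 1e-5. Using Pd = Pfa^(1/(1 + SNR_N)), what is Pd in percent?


SNR_lin = 10^(17.0/10) = 50.11872
SNR_N = 3 * 50.11872 = 150.35616
1/(1 + SNR_N) = 1/151.35616 = 0.0066069
Pd = (1e-5)^0.0066069 = 0.92676
Pd = 92.7%

92.7%


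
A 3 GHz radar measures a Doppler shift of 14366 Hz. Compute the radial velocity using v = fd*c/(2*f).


v = 14366 * 3e8 / (2 * 3000000000.0) = 718.3 m/s

718.3 m/s


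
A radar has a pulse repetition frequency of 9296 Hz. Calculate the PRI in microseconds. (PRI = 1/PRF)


PRI = 1/9296 = 0.0001075731 s = 107.6 us

107.6 us


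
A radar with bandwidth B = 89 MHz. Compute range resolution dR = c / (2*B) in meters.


dR = 3e8 / (2 * 89000000.0) = 1.69 m

1.69 m


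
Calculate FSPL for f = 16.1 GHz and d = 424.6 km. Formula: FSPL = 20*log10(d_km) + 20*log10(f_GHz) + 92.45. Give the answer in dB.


20*log10(424.6) = 52.56
20*log10(16.1) = 24.14
FSPL = 169.1 dB

169.1 dB


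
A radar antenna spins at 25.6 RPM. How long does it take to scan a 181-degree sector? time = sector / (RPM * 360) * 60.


t = 181 / (25.6 * 360) * 60 = 1.18 s

1.18 s


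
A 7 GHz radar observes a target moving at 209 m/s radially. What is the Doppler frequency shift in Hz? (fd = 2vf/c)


fd = 2 * 209 * 7000000000.0 / 3e8 = 9753.3 Hz

9753.3 Hz


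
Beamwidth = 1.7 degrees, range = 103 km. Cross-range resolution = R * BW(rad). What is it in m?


BW_rad = 0.029670597
CR = 103000 * 0.029670597 = 3056.1 m

3056.1 m


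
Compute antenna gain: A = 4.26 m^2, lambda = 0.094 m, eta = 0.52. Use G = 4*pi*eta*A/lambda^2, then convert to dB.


G_linear = 4*pi*0.52*4.26/0.094^2 = 3150.41
G_dB = 10*log10(3150.41) = 35.0 dB

35.0 dB


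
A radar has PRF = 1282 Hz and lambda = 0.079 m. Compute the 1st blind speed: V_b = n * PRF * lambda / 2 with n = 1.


V_blind = 1 * 1282 * 0.079 / 2 = 50.6 m/s

50.6 m/s


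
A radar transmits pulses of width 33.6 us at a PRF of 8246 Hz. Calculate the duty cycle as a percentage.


DC = 33.6e-6 * 8246 * 100 = 27.71%

27.71%


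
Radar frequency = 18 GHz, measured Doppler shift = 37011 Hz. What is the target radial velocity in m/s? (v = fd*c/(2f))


v = 37011 * 3e8 / (2 * 18000000000.0) = 308.4 m/s

308.4 m/s


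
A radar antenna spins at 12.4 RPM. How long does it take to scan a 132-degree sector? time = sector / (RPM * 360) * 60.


t = 132 / (12.4 * 360) * 60 = 1.77 s

1.77 s


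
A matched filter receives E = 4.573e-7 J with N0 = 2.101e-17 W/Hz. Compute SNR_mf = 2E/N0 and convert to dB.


SNR_lin = 2 * 4.573e-7 / 2.101e-17 = 4.353e10
SNR_dB = 10*log10(4.353e10) = 106.4 dB

106.4 dB


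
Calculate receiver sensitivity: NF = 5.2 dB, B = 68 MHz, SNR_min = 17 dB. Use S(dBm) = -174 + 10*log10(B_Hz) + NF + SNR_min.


10*log10(68000000.0) = 78.33
S = -174 + 78.33 + 5.2 + 17 = -73.5 dBm

-73.5 dBm


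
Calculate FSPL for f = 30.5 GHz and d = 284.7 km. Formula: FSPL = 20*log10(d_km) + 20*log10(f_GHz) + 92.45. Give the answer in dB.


20*log10(284.7) = 49.09
20*log10(30.5) = 29.69
FSPL = 171.2 dB

171.2 dB


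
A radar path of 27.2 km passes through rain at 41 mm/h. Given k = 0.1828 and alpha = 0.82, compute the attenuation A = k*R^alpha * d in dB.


gamma = 0.1828 * 41^0.82 = 3.84113 dB/km
A = 3.84113 * 27.2 = 104.48 dB

104.48 dB


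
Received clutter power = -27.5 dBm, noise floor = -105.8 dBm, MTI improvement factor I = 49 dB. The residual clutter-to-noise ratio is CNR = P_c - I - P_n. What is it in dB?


CNR = -27.5 - 49 - (-105.8) = 29.3 dB

29.3 dB


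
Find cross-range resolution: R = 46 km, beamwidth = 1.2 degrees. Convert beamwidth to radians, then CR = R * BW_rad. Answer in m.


BW_rad = 0.020943951
CR = 46000 * 0.020943951 = 963.4 m

963.4 m


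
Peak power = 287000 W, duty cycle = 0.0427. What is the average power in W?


P_avg = 287000 * 0.0427 = 12254.9 W

12254.9 W


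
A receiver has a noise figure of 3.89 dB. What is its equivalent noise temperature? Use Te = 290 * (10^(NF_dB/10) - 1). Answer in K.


NF_lin = 10^(3.89/10) = 2.449063
Te = 290 * (2.449063 - 1) = 420.2 K

420.2 K


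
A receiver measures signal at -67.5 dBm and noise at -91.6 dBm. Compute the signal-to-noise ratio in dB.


SNR = -67.5 - (-91.6) = 24.1 dB

24.1 dB


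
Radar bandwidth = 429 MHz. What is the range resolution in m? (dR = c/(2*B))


dR = 3e8 / (2 * 429000000.0) = 0.35 m

0.35 m


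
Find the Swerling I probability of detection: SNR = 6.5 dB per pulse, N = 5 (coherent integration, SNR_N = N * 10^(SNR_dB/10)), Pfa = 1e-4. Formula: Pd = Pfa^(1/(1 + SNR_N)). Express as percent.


SNR_lin = 10^(6.5/10) = 4.46684
SNR_N = 5 * 4.46684 = 22.3342
1/(1 + SNR_N) = 1/23.3342 = 0.0428556
Pd = (1e-4)^0.0428556 = 0.67387
Pd = 67.4%

67.4%


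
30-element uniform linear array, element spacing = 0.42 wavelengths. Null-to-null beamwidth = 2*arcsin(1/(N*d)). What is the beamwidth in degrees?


1/(N*d) = 1/(30*0.42) = 0.079365
BW = 2*arcsin(0.079365) = 9.1 degrees

9.1 degrees


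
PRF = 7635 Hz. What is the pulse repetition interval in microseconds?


PRI = 1/7635 = 0.0001309758 s = 131.0 us

131.0 us


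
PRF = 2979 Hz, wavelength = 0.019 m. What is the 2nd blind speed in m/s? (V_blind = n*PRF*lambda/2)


V_blind = 2 * 2979 * 0.019 / 2 = 56.6 m/s

56.6 m/s


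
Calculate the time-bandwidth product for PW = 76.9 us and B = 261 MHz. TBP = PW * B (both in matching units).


TBP = 76.9 * 261 = 20070.9

20070.9


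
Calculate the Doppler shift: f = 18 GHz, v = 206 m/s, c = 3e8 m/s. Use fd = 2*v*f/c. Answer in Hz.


fd = 2 * 206 * 18000000000.0 / 3e8 = 24720.0 Hz

24720.0 Hz


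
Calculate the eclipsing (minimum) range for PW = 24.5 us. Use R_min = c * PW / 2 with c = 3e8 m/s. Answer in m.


R_min = 3e8 * 24.5e-6 / 2 = 3675.0 m

3675.0 m


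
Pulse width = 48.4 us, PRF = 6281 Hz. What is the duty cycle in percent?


DC = 48.4e-6 * 6281 * 100 = 30.4%

30.4%


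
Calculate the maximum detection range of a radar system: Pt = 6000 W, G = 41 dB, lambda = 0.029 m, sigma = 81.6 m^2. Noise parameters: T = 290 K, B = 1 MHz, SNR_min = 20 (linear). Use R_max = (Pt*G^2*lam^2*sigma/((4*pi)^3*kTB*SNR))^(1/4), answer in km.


G_lin = 10^(41/10) = 12589.254118
R^4 = 6000 * 12589.254118^2 * 0.029^2 * 81.6 / ((4*pi)^3 * 1.38e-23 * 290 * 1000000.0 * 20)
R^4 = 4.10867e20 m^4
R_max = (4.10867e20)^(1/4) = 142372.2 m = 142.4 km

142.4 km


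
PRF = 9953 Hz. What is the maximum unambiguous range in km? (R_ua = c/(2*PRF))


R_ua = 3e8 / (2 * 9953) = 15070.8 m = 15.1 km

15.1 km


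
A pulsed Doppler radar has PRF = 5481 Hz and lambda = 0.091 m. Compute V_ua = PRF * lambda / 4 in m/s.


V_ua = 5481 * 0.091 / 4 = 124.7 m/s

124.7 m/s


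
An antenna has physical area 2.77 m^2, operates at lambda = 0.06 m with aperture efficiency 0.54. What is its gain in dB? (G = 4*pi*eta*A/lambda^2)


G_linear = 4*pi*0.54*2.77/0.06^2 = 5221.33
G_dB = 10*log10(5221.33) = 37.2 dB

37.2 dB


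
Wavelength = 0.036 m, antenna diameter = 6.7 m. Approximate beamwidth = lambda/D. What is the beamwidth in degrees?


BW_rad = 0.036 / 6.7 = 0.005373
BW_deg = 0.31 degrees

0.31 degrees


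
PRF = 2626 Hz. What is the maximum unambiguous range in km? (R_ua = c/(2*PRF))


R_ua = 3e8 / (2 * 2626) = 57121.1 m = 57.1 km

57.1 km


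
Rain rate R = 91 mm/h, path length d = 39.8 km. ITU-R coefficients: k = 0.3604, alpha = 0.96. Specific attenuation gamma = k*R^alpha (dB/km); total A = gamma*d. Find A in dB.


gamma = 0.3604 * 91^0.96 = 27.381959 dB/km
A = 27.381959 * 39.8 = 1089.8 dB

1089.8 dB


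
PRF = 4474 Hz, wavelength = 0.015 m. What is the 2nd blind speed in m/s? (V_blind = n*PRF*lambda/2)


V_blind = 2 * 4474 * 0.015 / 2 = 67.1 m/s

67.1 m/s


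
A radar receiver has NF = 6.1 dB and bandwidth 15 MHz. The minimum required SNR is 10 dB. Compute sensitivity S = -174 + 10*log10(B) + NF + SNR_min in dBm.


10*log10(15000000.0) = 71.76
S = -174 + 71.76 + 6.1 + 10 = -86.1 dBm

-86.1 dBm


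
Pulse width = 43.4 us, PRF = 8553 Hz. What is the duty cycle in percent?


DC = 43.4e-6 * 8553 * 100 = 37.12%

37.12%


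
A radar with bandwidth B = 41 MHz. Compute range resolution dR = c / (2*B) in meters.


dR = 3e8 / (2 * 41000000.0) = 3.66 m

3.66 m


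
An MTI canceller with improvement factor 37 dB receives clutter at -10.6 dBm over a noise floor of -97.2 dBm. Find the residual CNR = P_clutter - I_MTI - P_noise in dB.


CNR = -10.6 - 37 - (-97.2) = 49.6 dB

49.6 dB


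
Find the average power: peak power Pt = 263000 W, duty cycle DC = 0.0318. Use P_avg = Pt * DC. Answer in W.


P_avg = 263000 * 0.0318 = 8363.4 W

8363.4 W


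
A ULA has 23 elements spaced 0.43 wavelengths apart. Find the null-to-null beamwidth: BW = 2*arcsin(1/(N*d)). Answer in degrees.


1/(N*d) = 1/(23*0.43) = 0.101112
BW = 2*arcsin(0.101112) = 11.6 degrees

11.6 degrees


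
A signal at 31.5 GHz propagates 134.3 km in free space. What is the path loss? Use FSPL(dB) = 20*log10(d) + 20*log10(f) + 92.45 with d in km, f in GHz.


20*log10(134.3) = 42.56
20*log10(31.5) = 29.97
FSPL = 165.0 dB

165.0 dB


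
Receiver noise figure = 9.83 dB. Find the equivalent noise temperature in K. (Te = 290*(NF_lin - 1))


NF_lin = 10^(9.83/10) = 9.616123
Te = 290 * (9.616123 - 1) = 2498.7 K

2498.7 K


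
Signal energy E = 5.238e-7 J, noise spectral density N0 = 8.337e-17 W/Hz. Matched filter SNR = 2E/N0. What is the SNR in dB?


SNR_lin = 2 * 5.238e-7 / 8.337e-17 = 1.257e10
SNR_dB = 10*log10(1.257e10) = 101.0 dB

101.0 dB


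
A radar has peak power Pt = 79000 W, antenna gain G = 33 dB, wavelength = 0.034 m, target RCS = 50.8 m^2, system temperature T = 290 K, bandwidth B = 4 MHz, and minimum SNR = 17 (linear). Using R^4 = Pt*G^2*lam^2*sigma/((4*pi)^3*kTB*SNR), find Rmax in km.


G_lin = 10^(33/10) = 1995.262315
R^4 = 79000 * 1995.262315^2 * 0.034^2 * 50.8 / ((4*pi)^3 * 1.38e-23 * 290 * 4000000.0 * 17)
R^4 = 3.42005e19 m^4
R_max = (3.42005e19)^(1/4) = 76473.0 m = 76.5 km

76.5 km


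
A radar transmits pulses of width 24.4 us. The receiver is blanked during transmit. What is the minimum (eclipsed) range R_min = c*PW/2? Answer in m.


R_min = 3e8 * 24.4e-6 / 2 = 3660.0 m

3660.0 m


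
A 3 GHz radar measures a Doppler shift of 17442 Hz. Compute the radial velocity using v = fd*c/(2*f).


v = 17442 * 3e8 / (2 * 3000000000.0) = 872.1 m/s

872.1 m/s


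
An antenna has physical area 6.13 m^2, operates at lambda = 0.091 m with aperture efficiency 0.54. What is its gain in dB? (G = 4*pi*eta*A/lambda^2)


G_linear = 4*pi*0.54*6.13/0.091^2 = 5023.21
G_dB = 10*log10(5023.21) = 37.0 dB

37.0 dB


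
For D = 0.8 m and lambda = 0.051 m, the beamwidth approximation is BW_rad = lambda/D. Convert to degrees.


BW_rad = 0.051 / 0.8 = 0.06375
BW_deg = 3.65 degrees

3.65 degrees


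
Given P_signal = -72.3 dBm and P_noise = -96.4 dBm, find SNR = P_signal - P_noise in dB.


SNR = -72.3 - (-96.4) = 24.1 dB

24.1 dB


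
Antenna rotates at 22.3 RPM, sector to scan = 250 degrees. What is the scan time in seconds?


t = 250 / (22.3 * 360) * 60 = 1.87 s

1.87 s


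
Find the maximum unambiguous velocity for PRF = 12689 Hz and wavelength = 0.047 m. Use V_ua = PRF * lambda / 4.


V_ua = 12689 * 0.047 / 4 = 149.1 m/s

149.1 m/s


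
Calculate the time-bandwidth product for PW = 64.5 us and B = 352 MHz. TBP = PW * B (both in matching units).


TBP = 64.5 * 352 = 22704.0

22704.0


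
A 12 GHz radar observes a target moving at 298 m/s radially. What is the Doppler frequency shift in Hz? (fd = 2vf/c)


fd = 2 * 298 * 12000000000.0 / 3e8 = 23840.0 Hz

23840.0 Hz


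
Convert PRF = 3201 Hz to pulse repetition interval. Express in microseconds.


PRI = 1/3201 = 0.0003124024 s = 312.4 us

312.4 us


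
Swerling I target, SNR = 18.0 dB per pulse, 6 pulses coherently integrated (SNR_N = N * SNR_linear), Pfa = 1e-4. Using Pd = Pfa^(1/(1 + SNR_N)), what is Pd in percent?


SNR_lin = 10^(18.0/10) = 63.09573
SNR_N = 6 * 63.09573 = 378.57438
1/(1 + SNR_N) = 1/379.57438 = 0.0026345
Pd = (1e-4)^0.0026345 = 0.97603
Pd = 97.6%

97.6%


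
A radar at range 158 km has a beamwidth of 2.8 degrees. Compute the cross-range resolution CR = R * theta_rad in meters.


BW_rad = 0.048869219
CR = 158000 * 0.048869219 = 7721.3 m

7721.3 m


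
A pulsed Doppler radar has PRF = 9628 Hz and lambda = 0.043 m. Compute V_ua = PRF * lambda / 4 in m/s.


V_ua = 9628 * 0.043 / 4 = 103.5 m/s

103.5 m/s


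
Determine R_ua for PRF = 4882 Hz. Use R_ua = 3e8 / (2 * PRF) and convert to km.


R_ua = 3e8 / (2 * 4882) = 30725.1 m = 30.7 km

30.7 km


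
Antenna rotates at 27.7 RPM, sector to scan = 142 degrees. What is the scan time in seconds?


t = 142 / (27.7 * 360) * 60 = 0.85 s

0.85 s


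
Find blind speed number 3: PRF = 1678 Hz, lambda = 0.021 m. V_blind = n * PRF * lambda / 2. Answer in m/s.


V_blind = 3 * 1678 * 0.021 / 2 = 52.9 m/s

52.9 m/s


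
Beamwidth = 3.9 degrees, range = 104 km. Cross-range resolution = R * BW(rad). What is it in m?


BW_rad = 0.068067841
CR = 104000 * 0.068067841 = 7079.1 m

7079.1 m


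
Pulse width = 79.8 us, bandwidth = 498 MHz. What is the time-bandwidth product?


TBP = 79.8 * 498 = 39740.4

39740.4


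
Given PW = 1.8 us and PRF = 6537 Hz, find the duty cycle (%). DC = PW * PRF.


DC = 1.8e-6 * 6537 * 100 = 1.18%

1.18%


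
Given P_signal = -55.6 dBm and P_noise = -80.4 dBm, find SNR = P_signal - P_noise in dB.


SNR = -55.6 - (-80.4) = 24.8 dB

24.8 dB


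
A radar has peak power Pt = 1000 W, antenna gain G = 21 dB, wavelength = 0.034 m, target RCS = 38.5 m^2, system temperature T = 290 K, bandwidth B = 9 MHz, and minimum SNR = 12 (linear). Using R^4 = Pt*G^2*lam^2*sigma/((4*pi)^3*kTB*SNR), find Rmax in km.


G_lin = 10^(21/10) = 125.892541
R^4 = 1000 * 125.892541^2 * 0.034^2 * 38.5 / ((4*pi)^3 * 1.38e-23 * 290 * 9000000.0 * 12)
R^4 = 8.2241e14 m^4
R_max = (8.2241e14)^(1/4) = 5355.2 m = 5.4 km

5.4 km


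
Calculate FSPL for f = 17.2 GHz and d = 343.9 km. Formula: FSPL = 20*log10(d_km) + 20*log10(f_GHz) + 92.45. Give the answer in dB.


20*log10(343.9) = 50.73
20*log10(17.2) = 24.71
FSPL = 167.9 dB

167.9 dB


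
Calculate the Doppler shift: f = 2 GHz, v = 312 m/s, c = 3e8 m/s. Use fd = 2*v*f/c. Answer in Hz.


fd = 2 * 312 * 2000000000.0 / 3e8 = 4160.0 Hz

4160.0 Hz


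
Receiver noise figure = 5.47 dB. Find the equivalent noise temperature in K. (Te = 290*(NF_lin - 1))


NF_lin = 10^(5.47/10) = 3.523709
Te = 290 * (3.523709 - 1) = 731.9 K

731.9 K


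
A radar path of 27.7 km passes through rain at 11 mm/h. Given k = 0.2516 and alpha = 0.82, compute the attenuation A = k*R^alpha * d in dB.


gamma = 0.2516 * 11^0.82 = 1.797433 dB/km
A = 1.797433 * 27.7 = 49.79 dB

49.79 dB


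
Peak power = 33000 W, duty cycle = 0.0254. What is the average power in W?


P_avg = 33000 * 0.0254 = 838.2 W

838.2 W


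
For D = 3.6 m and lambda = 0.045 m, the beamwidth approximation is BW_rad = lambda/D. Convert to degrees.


BW_rad = 0.045 / 3.6 = 0.0125
BW_deg = 0.72 degrees

0.72 degrees


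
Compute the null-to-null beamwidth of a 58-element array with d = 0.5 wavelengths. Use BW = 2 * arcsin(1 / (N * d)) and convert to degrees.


1/(N*d) = 1/(58*0.5) = 0.034483
BW = 2*arcsin(0.034483) = 4.0 degrees

4.0 degrees


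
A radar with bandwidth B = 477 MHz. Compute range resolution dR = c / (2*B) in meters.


dR = 3e8 / (2 * 477000000.0) = 0.31 m

0.31 m


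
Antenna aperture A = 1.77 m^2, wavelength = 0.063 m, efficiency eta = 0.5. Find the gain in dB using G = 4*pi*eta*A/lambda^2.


G_linear = 4*pi*0.5*1.77/0.063^2 = 2802.03
G_dB = 10*log10(2802.03) = 34.5 dB

34.5 dB


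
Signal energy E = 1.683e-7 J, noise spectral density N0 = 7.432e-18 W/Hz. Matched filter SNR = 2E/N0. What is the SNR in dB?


SNR_lin = 2 * 1.683e-7 / 7.432e-18 = 4.529e10
SNR_dB = 10*log10(4.529e10) = 106.6 dB

106.6 dB


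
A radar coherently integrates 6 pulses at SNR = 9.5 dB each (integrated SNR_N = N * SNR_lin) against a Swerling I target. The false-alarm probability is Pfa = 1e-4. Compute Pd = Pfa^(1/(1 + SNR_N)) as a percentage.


SNR_lin = 10^(9.5/10) = 8.91251
SNR_N = 6 * 8.91251 = 53.47506
1/(1 + SNR_N) = 1/54.47506 = 0.018357
Pd = (1e-4)^0.018357 = 0.84445
Pd = 84.4%

84.4%


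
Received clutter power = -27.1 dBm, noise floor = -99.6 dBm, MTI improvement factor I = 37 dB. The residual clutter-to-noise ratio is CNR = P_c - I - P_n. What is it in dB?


CNR = -27.1 - 37 - (-99.6) = 35.5 dB

35.5 dB


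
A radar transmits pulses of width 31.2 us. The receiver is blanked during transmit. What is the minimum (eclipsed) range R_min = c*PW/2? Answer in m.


R_min = 3e8 * 31.2e-6 / 2 = 4680.0 m

4680.0 m


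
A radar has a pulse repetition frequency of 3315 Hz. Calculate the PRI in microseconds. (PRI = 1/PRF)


PRI = 1/3315 = 0.0003016591 s = 301.7 us

301.7 us


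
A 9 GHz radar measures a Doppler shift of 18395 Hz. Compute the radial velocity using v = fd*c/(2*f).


v = 18395 * 3e8 / (2 * 9000000000.0) = 306.6 m/s

306.6 m/s


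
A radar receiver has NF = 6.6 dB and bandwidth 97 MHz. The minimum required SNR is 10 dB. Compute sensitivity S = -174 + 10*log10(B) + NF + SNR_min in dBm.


10*log10(97000000.0) = 79.87
S = -174 + 79.87 + 6.6 + 10 = -77.5 dBm

-77.5 dBm


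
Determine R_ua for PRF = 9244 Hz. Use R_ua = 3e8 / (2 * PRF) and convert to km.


R_ua = 3e8 / (2 * 9244) = 16226.7 m = 16.2 km

16.2 km


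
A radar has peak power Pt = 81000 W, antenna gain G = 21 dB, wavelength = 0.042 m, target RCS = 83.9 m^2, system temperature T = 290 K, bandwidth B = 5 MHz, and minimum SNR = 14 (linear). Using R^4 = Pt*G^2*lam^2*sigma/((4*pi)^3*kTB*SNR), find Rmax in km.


G_lin = 10^(21/10) = 125.892541
R^4 = 81000 * 125.892541^2 * 0.042^2 * 83.9 / ((4*pi)^3 * 1.38e-23 * 290 * 5000000.0 * 14)
R^4 = 3.41775e17 m^4
R_max = (3.41775e17)^(1/4) = 24178.8 m = 24.2 km

24.2 km


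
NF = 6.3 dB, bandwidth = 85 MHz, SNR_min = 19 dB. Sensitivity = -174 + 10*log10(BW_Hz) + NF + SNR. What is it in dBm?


10*log10(85000000.0) = 79.29
S = -174 + 79.29 + 6.3 + 19 = -69.4 dBm

-69.4 dBm


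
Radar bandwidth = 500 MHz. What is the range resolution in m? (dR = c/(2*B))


dR = 3e8 / (2 * 500000000.0) = 0.3 m

0.3 m


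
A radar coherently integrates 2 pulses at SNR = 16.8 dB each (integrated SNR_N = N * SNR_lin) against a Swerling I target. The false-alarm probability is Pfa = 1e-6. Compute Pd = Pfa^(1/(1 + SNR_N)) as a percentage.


SNR_lin = 10^(16.8/10) = 47.86301
SNR_N = 2 * 47.86301 = 95.72602
1/(1 + SNR_N) = 1/96.72602 = 0.0103385
Pd = (1e-6)^0.0103385 = 0.8669
Pd = 86.7%

86.7%


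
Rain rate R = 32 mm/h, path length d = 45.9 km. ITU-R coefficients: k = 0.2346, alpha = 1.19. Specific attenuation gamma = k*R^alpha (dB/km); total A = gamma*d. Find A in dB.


gamma = 0.2346 * 32^1.19 = 14.502954 dB/km
A = 14.502954 * 45.9 = 665.69 dB

665.69 dB


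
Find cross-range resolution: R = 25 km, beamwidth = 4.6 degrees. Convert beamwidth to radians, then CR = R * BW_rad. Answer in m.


BW_rad = 0.080285146
CR = 25000 * 0.080285146 = 2007.1 m

2007.1 m


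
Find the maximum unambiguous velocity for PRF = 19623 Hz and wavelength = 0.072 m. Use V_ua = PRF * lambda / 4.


V_ua = 19623 * 0.072 / 4 = 353.2 m/s

353.2 m/s


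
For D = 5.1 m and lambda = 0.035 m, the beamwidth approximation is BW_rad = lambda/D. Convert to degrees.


BW_rad = 0.035 / 5.1 = 0.006863
BW_deg = 0.39 degrees

0.39 degrees


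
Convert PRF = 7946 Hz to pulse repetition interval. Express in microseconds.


PRI = 1/7946 = 0.0001258495 s = 125.8 us

125.8 us


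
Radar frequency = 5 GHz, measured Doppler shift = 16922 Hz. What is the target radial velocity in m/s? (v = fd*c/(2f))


v = 16922 * 3e8 / (2 * 5000000000.0) = 507.7 m/s

507.7 m/s


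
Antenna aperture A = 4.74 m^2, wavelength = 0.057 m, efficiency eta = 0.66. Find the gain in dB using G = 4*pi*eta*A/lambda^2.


G_linear = 4*pi*0.66*4.74/0.057^2 = 12099.92
G_dB = 10*log10(12099.92) = 40.8 dB

40.8 dB


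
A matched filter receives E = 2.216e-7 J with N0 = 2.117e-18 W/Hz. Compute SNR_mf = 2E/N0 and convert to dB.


SNR_lin = 2 * 2.216e-7 / 2.117e-18 = 2.094e11
SNR_dB = 10*log10(2.094e11) = 113.2 dB

113.2 dB


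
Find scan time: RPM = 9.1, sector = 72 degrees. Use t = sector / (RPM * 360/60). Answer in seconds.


t = 72 / (9.1 * 360) * 60 = 1.32 s

1.32 s


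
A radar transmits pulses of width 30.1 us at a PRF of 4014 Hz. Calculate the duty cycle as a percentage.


DC = 30.1e-6 * 4014 * 100 = 12.08%

12.08%


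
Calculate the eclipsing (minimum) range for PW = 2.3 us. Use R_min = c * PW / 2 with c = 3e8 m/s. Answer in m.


R_min = 3e8 * 2.3e-6 / 2 = 345.0 m

345.0 m


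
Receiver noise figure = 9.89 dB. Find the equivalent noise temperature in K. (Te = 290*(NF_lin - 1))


NF_lin = 10^(9.89/10) = 9.749896
Te = 290 * (9.749896 - 1) = 2537.5 K

2537.5 K


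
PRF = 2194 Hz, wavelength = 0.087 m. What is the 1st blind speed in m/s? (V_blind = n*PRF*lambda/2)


V_blind = 1 * 2194 * 0.087 / 2 = 95.4 m/s

95.4 m/s


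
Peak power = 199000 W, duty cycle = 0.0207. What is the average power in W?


P_avg = 199000 * 0.0207 = 4119.3 W

4119.3 W


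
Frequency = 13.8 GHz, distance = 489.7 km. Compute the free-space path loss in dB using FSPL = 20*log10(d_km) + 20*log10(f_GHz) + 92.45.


20*log10(489.7) = 53.8
20*log10(13.8) = 22.8
FSPL = 169.0 dB

169.0 dB


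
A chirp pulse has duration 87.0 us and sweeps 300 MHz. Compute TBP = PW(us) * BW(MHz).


TBP = 87.0 * 300 = 26100.0

26100.0


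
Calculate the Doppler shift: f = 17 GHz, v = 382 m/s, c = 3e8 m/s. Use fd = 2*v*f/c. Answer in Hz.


fd = 2 * 382 * 17000000000.0 / 3e8 = 43293.3 Hz

43293.3 Hz


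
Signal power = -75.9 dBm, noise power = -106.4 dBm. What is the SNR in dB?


SNR = -75.9 - (-106.4) = 30.5 dB

30.5 dB


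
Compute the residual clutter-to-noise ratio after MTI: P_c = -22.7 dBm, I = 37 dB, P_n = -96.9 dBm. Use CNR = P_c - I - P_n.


CNR = -22.7 - 37 - (-96.9) = 37.2 dB

37.2 dB


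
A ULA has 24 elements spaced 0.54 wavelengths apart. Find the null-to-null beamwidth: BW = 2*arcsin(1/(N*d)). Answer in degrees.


1/(N*d) = 1/(24*0.54) = 0.07716
BW = 2*arcsin(0.07716) = 8.9 degrees

8.9 degrees


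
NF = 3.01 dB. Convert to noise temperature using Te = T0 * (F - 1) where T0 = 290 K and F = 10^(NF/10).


NF_lin = 10^(3.01/10) = 1.999862
Te = 290 * (1.999862 - 1) = 290.0 K

290.0 K


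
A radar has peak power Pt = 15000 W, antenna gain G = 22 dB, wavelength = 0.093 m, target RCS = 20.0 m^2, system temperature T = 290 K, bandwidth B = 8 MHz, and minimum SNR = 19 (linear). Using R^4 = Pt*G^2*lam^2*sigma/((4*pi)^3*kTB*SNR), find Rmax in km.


G_lin = 10^(22/10) = 158.489319
R^4 = 15000 * 158.489319^2 * 0.093^2 * 20.0 / ((4*pi)^3 * 1.38e-23 * 290 * 8000000.0 * 19)
R^4 = 5.39929e16 m^4
R_max = (5.39929e16)^(1/4) = 15243.5 m = 15.2 km

15.2 km


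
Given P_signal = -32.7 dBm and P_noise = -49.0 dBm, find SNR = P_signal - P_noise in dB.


SNR = -32.7 - (-49.0) = 16.3 dB

16.3 dB


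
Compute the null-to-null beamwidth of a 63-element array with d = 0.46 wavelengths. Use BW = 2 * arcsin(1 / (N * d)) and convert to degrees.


1/(N*d) = 1/(63*0.46) = 0.034507
BW = 2*arcsin(0.034507) = 4.0 degrees

4.0 degrees


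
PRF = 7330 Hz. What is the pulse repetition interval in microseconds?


PRI = 1/7330 = 0.0001364256 s = 136.4 us

136.4 us


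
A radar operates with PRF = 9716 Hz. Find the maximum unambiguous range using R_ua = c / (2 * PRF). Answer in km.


R_ua = 3e8 / (2 * 9716) = 15438.5 m = 15.4 km

15.4 km


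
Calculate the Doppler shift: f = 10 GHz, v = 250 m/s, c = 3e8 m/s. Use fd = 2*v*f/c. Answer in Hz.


fd = 2 * 250 * 10000000000.0 / 3e8 = 16666.7 Hz

16666.7 Hz


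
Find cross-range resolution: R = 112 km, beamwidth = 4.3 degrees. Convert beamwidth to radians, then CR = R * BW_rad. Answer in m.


BW_rad = 0.075049158
CR = 112000 * 0.075049158 = 8405.5 m

8405.5 m


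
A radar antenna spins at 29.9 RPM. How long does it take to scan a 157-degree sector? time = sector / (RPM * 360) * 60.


t = 157 / (29.9 * 360) * 60 = 0.88 s

0.88 s


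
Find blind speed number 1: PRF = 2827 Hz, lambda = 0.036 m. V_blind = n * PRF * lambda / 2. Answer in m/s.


V_blind = 1 * 2827 * 0.036 / 2 = 50.9 m/s

50.9 m/s


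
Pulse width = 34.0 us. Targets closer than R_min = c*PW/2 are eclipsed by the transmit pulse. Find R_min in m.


R_min = 3e8 * 34.0e-6 / 2 = 5100.0 m

5100.0 m


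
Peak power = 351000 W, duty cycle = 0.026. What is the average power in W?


P_avg = 351000 * 0.026 = 9126.0 W

9126.0 W


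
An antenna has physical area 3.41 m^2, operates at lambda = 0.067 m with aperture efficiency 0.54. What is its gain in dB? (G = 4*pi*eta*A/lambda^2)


G_linear = 4*pi*0.54*3.41/0.067^2 = 5154.76
G_dB = 10*log10(5154.76) = 37.1 dB

37.1 dB


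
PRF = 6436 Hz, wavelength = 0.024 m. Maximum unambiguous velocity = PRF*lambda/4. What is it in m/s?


V_ua = 6436 * 0.024 / 4 = 38.6 m/s

38.6 m/s


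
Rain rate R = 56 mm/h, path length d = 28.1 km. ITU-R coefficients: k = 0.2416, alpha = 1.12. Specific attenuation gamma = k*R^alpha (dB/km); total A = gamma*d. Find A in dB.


gamma = 0.2416 * 56^1.12 = 21.931459 dB/km
A = 21.931459 * 28.1 = 616.27 dB

616.27 dB
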